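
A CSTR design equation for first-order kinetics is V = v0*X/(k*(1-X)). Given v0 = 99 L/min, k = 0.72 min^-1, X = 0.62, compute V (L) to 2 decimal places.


V = v0 * X / (k * (1 - X))
V = 99 * 0.62 / (0.72 * (1 - 0.62))
V = 61.38 / (0.72 * 0.38)
V = 61.38 / 0.2736
V = 224.34 L


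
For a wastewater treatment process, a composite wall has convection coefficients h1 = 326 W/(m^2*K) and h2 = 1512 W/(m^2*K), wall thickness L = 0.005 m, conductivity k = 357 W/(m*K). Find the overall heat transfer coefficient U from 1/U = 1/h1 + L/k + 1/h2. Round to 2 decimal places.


1/U = 1/h1 + L/k + 1/h2
1/U = 1/326 + 0.005/357 + 1/1512
1/U = 0.0030674847 + 1.40056e-05 + 0.0006613757
1/U = 0.003742866
U = 267.17 W/(m^2*K)


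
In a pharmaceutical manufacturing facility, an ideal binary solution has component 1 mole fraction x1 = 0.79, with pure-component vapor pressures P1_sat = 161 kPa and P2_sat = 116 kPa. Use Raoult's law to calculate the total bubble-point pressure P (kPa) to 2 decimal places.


P = x1*P1_sat + x2*P2_sat
x2 = 1 - x1 = 1 - 0.79 = 0.21
P = 0.79*161 + 0.21*116
P = 127.19 + 24.36
P = 151.55 kPa


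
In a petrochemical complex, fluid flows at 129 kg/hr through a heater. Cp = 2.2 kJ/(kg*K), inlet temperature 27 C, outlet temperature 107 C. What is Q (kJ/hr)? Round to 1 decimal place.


Q = m_dot * Cp * (T2 - T1)
Q = 129 * 2.2 * (107 - 27)
Q = 129 * 2.2 * 80
Q = 22704.0 kJ/hr


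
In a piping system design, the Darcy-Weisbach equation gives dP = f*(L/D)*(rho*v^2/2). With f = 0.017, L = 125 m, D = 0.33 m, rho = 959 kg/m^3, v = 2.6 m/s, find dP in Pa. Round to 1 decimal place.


dP = f * (L/D) * (rho*v^2/2)
dP = 0.017 * (125/0.33) * (959*2.6^2/2)
L/D = 378.78787879
rho*v^2/2 = 959*6.76/2 = 3241.42
dP = 0.017 * 378.78787879 * 3241.42
dP = 20872.8 Pa


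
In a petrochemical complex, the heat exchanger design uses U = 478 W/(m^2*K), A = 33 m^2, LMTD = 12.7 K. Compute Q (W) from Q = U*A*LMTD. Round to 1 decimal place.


Q = U * A * LMTD
Q = 478 * 33 * 12.7
Q = 200329.8 W


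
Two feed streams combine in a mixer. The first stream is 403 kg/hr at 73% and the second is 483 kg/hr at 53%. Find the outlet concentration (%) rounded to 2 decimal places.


Mass balance on solute: F1*x1 + F2*x2 = F3*x3
F3 = F1 + F2 = 403 + 483 = 886 kg/hr
x3 = (F1*x1 + F2*x2)/F3
x3 = (403*0.73 + 483*0.53) / 886
x3 = 62.10%


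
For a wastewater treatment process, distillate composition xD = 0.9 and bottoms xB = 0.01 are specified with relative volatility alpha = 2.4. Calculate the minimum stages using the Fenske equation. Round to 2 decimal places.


N_min = ln((xD*(1-xB))/(xB*(1-xD))) / ln(alpha)
Numerator inside ln: 0.891 / 0.001 = 891.0
ln(891.0) = 6.792344
ln(alpha) = ln(2.4) = 0.875469
N_min = 6.792344 / 0.875469 = 7.76


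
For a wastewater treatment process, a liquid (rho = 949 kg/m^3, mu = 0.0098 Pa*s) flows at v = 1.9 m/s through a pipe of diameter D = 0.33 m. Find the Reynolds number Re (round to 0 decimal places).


Re = rho * v * D / mu
Re = 949 * 1.9 * 0.33 / 0.0098
Re = 595.023 / 0.0098
Re = 60717


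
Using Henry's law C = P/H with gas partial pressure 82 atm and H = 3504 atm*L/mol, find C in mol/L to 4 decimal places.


C = P / H
C = 82 / 3504
C = 0.0234 mol/L


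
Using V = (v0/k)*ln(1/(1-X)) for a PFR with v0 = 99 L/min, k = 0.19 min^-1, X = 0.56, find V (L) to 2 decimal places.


V = (v0/k) * ln(1/(1-X))
V = (99/0.19) * ln(1/(1-0.56))
V = 521.052632 * ln(2.272727)
V = 521.052632 * 0.82098
V = 427.77 L


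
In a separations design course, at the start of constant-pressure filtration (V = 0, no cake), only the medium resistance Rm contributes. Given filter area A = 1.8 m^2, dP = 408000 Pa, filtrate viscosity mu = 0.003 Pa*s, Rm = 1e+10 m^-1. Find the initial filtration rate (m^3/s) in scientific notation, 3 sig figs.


rate = A * dP / (mu * Rm)
rate = 1.8 * 408000 / (0.003 * 1e+10)
rate = 734400.0 / 3.000e+07
rate = 2.45e-02 m^3/s


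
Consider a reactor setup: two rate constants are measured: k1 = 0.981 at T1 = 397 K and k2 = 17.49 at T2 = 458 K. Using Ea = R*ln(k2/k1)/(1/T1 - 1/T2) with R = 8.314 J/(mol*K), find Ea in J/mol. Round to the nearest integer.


Ea = R * ln(k2/k1) / (1/T1 - 1/T2)
ln(k2/k1) = ln(17.49/0.981) = 2.8808121
1/T1 - 1/T2 = 1/397 - 1/458 = 0.000335485574
Ea = 8.314 * 2.8808121 / 0.000335485574
Ea = 71392 J/mol


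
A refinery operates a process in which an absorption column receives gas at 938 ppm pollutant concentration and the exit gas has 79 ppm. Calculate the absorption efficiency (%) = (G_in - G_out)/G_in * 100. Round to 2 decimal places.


Efficiency = (G_in - G_out) / G_in * 100%
Efficiency = (938 - 79) / 938 * 100
Efficiency = 859 / 938 * 100
Efficiency = 91.58%


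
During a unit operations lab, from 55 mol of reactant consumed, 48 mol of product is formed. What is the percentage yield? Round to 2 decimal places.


Yield = (moles product / moles consumed) * 100%
Yield = (48 / 55) * 100
Yield = 0.8727 * 100
Yield = 87.27%


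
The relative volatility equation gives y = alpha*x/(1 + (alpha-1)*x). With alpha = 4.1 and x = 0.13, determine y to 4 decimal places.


y = alpha*x / (1 + (alpha-1)*x)
y = 4.1*0.13 / (1 + (4.1-1)*0.13)
y = 0.533 / (1 + 0.403)
y = 0.533 / 1.403
y = 0.3799


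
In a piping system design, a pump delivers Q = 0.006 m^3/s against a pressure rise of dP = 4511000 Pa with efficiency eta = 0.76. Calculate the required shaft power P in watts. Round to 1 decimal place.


P = Q * dP / eta
P = 0.006 * 4511000 / 0.76
P = 27066.0 / 0.76
P = 35613.2 W


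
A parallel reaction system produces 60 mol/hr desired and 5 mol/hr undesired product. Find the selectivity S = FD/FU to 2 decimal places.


S = desired product rate / undesired product rate
S = 60 / 5
S = 12.00


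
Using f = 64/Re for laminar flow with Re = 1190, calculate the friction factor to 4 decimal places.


f = 64 / Re
f = 64 / 1190
f = 0.0538


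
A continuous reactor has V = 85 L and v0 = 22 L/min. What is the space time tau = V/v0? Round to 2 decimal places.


tau = V / v0
tau = 85 / 22
tau = 3.86 min


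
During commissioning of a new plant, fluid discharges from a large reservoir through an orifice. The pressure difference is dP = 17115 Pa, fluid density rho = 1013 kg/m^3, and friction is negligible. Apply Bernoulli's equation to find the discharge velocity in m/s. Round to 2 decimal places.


v = sqrt(2*dP/rho)
v = sqrt(2*17115/1013)
v = sqrt(33.790721)
v = 5.81 m/s


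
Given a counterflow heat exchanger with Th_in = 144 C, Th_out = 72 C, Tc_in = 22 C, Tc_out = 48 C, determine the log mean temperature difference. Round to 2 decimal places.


dT1 = Th_in - Tc_out = 144 - 48 = 96
dT2 = Th_out - Tc_in = 72 - 22 = 50
LMTD = (dT1 - dT2) / ln(dT1/dT2)
LMTD = (96 - 50) / ln(96/50)
LMTD = 70.52 K


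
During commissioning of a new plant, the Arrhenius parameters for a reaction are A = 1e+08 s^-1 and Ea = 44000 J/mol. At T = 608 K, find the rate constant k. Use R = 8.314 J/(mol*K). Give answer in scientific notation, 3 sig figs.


k = A * exp(-Ea/(R*T))
k = 1e+08 * exp(-44000 / (8.314 * 608))
k = 1e+08 * exp(-8.704405)
k = 1.66e+04


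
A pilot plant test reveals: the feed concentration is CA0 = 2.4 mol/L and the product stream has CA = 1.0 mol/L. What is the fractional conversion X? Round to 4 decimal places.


X = (CA0 - CA) / CA0
X = (2.4 - 1.0) / 2.4
X = 1.4 / 2.4
X = 0.5833


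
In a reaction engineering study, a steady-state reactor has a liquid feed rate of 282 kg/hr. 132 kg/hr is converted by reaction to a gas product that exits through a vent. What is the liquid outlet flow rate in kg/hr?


Steady-state mass balance on the main outlet: F_out = F_in - F_removed
F_out = 282 - 132
F_out = 150 kg/hr


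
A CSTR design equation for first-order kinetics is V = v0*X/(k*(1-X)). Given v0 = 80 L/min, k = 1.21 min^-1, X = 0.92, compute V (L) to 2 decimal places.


V = v0 * X / (k * (1 - X))
V = 80 * 0.92 / (1.21 * (1 - 0.92))
V = 73.6 / (1.21 * 0.08)
V = 73.6 / 0.0968
V = 760.33 L


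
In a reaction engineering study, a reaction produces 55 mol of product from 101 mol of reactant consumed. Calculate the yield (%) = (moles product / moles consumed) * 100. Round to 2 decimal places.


Yield = (moles product / moles consumed) * 100%
Yield = (55 / 101) * 100
Yield = 0.5446 * 100
Yield = 54.46%


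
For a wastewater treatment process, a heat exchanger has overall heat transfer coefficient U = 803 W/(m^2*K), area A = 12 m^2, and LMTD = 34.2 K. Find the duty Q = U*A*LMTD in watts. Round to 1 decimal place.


Q = U * A * LMTD
Q = 803 * 12 * 34.2
Q = 329551.2 W


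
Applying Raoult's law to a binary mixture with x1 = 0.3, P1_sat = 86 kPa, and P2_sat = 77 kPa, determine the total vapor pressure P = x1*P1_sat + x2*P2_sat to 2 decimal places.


P = x1*P1_sat + x2*P2_sat
x2 = 1 - x1 = 1 - 0.3 = 0.7
P = 0.3*86 + 0.7*77
P = 25.8 + 53.9
P = 79.70 kPa


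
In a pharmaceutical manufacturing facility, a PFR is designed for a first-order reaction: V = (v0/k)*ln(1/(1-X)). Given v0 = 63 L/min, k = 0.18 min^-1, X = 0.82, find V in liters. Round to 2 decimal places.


V = (v0/k) * ln(1/(1-X))
V = (63/0.18) * ln(1/(1-0.82))
V = 350.0 * ln(5.555556)
V = 350.0 * 1.714799
V = 600.18 L


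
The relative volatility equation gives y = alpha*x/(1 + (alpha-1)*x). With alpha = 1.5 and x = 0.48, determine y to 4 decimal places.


y = alpha*x / (1 + (alpha-1)*x)
y = 1.5*0.48 / (1 + (1.5-1)*0.48)
y = 0.72 / (1 + 0.24)
y = 0.72 / 1.24
y = 0.5806


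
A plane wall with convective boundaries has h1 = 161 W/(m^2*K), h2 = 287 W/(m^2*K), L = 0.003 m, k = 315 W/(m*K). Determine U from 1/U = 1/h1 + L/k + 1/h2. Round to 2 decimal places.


1/U = 1/h1 + L/k + 1/h2
1/U = 1/161 + 0.003/315 + 1/287
1/U = 0.0062111801 + 9.5238e-06 + 0.0034843206
1/U = 0.0097050245
U = 103.04 W/(m^2*K)


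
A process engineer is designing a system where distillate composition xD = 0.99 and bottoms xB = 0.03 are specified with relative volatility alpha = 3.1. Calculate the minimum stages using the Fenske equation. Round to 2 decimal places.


N_min = ln((xD*(1-xB))/(xB*(1-xD))) / ln(alpha)
Numerator inside ln: 0.9603 / 0.0003 = 3201.0
ln(3201.0) = 8.071219
ln(alpha) = ln(3.1) = 1.131402
N_min = 8.071219 / 1.131402 = 7.13


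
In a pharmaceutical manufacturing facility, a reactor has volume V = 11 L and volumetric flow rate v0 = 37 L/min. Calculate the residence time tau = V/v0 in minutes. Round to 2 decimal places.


tau = V / v0
tau = 11 / 37
tau = 0.30 min


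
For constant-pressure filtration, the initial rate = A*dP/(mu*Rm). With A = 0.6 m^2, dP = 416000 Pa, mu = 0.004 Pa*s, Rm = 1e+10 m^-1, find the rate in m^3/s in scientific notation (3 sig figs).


rate = A * dP / (mu * Rm)
rate = 0.6 * 416000 / (0.004 * 1e+10)
rate = 249600.0 / 4.000e+07
rate = 6.24e-03 m^3/s


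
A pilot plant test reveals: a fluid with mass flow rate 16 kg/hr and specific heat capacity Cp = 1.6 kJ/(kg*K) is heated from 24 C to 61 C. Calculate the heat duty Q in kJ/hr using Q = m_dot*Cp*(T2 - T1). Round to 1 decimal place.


Q = m_dot * Cp * (T2 - T1)
Q = 16 * 1.6 * (61 - 24)
Q = 16 * 1.6 * 37
Q = 947.2 kJ/hr


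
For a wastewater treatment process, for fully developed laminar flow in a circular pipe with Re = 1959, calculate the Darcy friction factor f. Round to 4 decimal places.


f = 64 / Re
f = 64 / 1959
f = 0.0327


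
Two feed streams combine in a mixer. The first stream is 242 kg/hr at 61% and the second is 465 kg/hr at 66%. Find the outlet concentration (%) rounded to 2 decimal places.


Mass balance on solute: F1*x1 + F2*x2 = F3*x3
F3 = F1 + F2 = 242 + 465 = 707 kg/hr
x3 = (F1*x1 + F2*x2)/F3
x3 = (242*0.61 + 465*0.66) / 707
x3 = 64.29%


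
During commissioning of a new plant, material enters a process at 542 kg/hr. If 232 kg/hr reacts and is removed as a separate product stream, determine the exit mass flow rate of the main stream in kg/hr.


Steady-state mass balance on the main outlet: F_out = F_in - F_removed
F_out = 542 - 232
F_out = 310 kg/hr


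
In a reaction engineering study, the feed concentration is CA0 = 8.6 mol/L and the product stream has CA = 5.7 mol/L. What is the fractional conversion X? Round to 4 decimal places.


X = (CA0 - CA) / CA0
X = (8.6 - 5.7) / 8.6
X = 2.9 / 8.6
X = 0.3372


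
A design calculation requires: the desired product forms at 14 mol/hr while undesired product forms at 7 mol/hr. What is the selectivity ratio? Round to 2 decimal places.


S = desired product rate / undesired product rate
S = 14 / 7
S = 2.00


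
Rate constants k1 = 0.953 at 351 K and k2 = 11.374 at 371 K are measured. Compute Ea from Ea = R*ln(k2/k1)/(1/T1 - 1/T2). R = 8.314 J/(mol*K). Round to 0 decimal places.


Ea = R * ln(k2/k1) / (1/T1 - 1/T2)
ln(k2/k1) = ln(11.374/0.953) = 2.4794704
1/T1 - 1/T2 = 1/351 - 1/371 = 0.000153585059
Ea = 8.314 * 2.4794704 / 0.000153585059
Ea = 134221 J/mol


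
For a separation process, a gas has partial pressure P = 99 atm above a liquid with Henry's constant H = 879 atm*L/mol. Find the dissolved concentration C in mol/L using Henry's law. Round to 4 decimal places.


C = P / H
C = 99 / 879
C = 0.1126 mol/L


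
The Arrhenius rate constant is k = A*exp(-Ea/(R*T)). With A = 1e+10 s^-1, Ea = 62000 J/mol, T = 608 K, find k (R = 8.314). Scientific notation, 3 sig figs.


k = A * exp(-Ea/(R*T))
k = 1e+10 * exp(-62000 / (8.314 * 608))
k = 1e+10 * exp(-12.265298)
k = 4.71e+04


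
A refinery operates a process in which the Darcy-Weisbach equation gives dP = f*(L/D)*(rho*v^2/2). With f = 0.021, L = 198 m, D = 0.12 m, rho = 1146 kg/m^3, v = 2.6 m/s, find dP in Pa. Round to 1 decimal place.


dP = f * (L/D) * (rho*v^2/2)
dP = 0.021 * (198/0.12) * (1146*2.6^2/2)
L/D = 1650.0
rho*v^2/2 = 1146*6.76/2 = 3873.48
dP = 0.021 * 1650.0 * 3873.48
dP = 134216.1 Pa


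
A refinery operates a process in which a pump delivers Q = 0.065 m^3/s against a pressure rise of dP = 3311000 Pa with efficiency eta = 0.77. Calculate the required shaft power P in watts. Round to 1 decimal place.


P = Q * dP / eta
P = 0.065 * 3311000 / 0.77
P = 215215.0 / 0.77
P = 279500.0 W


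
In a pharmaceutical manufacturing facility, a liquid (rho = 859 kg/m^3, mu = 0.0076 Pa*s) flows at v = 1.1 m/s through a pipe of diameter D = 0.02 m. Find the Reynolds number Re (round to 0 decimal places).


Re = rho * v * D / mu
Re = 859 * 1.1 * 0.02 / 0.0076
Re = 18.898 / 0.0076
Re = 2487


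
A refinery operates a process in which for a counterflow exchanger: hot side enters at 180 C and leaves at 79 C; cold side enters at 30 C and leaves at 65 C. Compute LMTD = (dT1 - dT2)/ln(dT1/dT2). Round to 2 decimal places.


dT1 = Th_in - Tc_out = 180 - 65 = 115
dT2 = Th_out - Tc_in = 79 - 30 = 49
LMTD = (dT1 - dT2) / ln(dT1/dT2)
LMTD = (115 - 49) / ln(115/49)
LMTD = 77.36 K


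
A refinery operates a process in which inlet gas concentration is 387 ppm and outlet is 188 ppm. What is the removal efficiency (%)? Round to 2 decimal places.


Efficiency = (G_in - G_out) / G_in * 100%
Efficiency = (387 - 188) / 387 * 100
Efficiency = 199 / 387 * 100
Efficiency = 51.42%


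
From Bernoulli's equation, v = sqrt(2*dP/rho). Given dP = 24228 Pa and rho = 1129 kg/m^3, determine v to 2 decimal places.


v = sqrt(2*dP/rho)
v = sqrt(2*24228/1129)
v = sqrt(42.919398)
v = 6.55 m/s


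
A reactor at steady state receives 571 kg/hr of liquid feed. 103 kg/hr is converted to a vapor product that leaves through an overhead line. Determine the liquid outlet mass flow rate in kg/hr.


Steady-state mass balance on the main outlet: F_out = F_in - F_removed
F_out = 571 - 103
F_out = 468 kg/hr


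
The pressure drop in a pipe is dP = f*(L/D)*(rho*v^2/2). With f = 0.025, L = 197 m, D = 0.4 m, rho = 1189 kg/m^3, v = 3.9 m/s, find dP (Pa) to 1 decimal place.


dP = f * (L/D) * (rho*v^2/2)
dP = 0.025 * (197/0.4) * (1189*3.9^2/2)
L/D = 492.5
rho*v^2/2 = 1189*15.21/2 = 9042.345
dP = 0.025 * 492.5 * 9042.345
dP = 111333.9 Pa


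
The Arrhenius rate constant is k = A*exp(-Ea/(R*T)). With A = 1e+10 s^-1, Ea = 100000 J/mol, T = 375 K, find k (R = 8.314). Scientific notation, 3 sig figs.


k = A * exp(-Ea/(R*T))
k = 1e+10 * exp(-100000 / (8.314 * 375))
k = 1e+10 * exp(-32.074413)
k = 1.18e-04


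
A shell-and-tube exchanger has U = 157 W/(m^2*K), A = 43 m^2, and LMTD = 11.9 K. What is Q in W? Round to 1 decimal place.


Q = U * A * LMTD
Q = 157 * 43 * 11.9
Q = 80336.9 W


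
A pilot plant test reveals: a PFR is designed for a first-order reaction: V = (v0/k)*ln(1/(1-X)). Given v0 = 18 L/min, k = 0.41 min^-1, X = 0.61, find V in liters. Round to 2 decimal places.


V = (v0/k) * ln(1/(1-X))
V = (18/0.41) * ln(1/(1-0.61))
V = 43.902439 * ln(2.564103)
V = 43.902439 * 0.941609
V = 41.34 L


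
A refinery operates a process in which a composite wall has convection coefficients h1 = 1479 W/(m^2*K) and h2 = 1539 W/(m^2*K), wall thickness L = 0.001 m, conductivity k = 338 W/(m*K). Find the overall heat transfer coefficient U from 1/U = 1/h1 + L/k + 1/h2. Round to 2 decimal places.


1/U = 1/h1 + L/k + 1/h2
1/U = 1/1479 + 0.001/338 + 1/1539
1/U = 0.0006761325 + 2.9586e-06 + 0.0006497726
1/U = 0.0013288637
U = 752.52 W/(m^2*K)


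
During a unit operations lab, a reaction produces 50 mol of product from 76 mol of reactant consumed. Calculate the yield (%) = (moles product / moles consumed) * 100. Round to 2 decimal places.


Yield = (moles product / moles consumed) * 100%
Yield = (50 / 76) * 100
Yield = 0.6579 * 100
Yield = 65.79%


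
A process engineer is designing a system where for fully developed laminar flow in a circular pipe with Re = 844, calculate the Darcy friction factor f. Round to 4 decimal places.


f = 64 / Re
f = 64 / 844
f = 0.0758


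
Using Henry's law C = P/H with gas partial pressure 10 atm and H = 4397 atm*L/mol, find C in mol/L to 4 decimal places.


C = P / H
C = 10 / 4397
C = 0.0023 mol/L


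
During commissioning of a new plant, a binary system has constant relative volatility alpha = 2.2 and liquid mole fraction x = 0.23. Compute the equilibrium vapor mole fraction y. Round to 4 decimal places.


y = alpha*x / (1 + (alpha-1)*x)
y = 2.2*0.23 / (1 + (2.2-1)*0.23)
y = 0.506 / (1 + 0.276)
y = 0.506 / 1.276
y = 0.3966


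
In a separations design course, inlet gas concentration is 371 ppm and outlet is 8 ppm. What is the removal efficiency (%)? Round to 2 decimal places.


Efficiency = (G_in - G_out) / G_in * 100%
Efficiency = (371 - 8) / 371 * 100
Efficiency = 363 / 371 * 100
Efficiency = 97.84%


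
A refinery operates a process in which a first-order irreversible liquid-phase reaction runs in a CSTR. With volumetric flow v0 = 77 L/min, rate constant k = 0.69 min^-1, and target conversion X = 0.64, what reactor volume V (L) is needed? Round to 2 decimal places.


V = v0 * X / (k * (1 - X))
V = 77 * 0.64 / (0.69 * (1 - 0.64))
V = 49.28 / (0.69 * 0.36)
V = 49.28 / 0.2484
V = 198.39 L


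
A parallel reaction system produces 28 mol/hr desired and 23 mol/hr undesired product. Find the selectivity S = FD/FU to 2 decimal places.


S = desired product rate / undesired product rate
S = 28 / 23
S = 1.22


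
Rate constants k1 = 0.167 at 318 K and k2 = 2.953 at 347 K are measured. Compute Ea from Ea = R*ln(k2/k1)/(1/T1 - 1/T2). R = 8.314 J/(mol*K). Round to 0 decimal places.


Ea = R * ln(k2/k1) / (1/T1 - 1/T2)
ln(k2/k1) = ln(2.953/0.167) = 2.8725831
1/T1 - 1/T2 = 1/318 - 1/347 = 0.000262809708
Ea = 8.314 * 2.8725831 / 0.000262809708
Ea = 90874 J/mol


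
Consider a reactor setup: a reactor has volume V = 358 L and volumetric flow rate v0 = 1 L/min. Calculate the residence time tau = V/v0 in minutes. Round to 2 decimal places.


tau = V / v0
tau = 358 / 1
tau = 358.00 min


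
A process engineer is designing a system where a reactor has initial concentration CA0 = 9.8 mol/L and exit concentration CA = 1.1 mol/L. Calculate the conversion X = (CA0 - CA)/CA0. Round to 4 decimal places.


X = (CA0 - CA) / CA0
X = (9.8 - 1.1) / 9.8
X = 8.7 / 9.8
X = 0.8878


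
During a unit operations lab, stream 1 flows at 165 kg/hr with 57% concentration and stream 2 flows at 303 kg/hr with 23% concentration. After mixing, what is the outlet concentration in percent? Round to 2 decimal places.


Mass balance on solute: F1*x1 + F2*x2 = F3*x3
F3 = F1 + F2 = 165 + 303 = 468 kg/hr
x3 = (F1*x1 + F2*x2)/F3
x3 = (165*0.57 + 303*0.23) / 468
x3 = 34.99%


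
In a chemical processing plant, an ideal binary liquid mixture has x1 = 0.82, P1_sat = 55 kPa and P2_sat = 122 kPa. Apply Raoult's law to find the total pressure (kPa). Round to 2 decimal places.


P = x1*P1_sat + x2*P2_sat
x2 = 1 - x1 = 1 - 0.82 = 0.18
P = 0.82*55 + 0.18*122
P = 45.1 + 21.96
P = 67.06 kPa


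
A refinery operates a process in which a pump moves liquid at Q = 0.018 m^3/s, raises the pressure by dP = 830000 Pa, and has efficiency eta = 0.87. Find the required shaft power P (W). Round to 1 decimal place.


P = Q * dP / eta
P = 0.018 * 830000 / 0.87
P = 14940.0 / 0.87
P = 17172.4 W


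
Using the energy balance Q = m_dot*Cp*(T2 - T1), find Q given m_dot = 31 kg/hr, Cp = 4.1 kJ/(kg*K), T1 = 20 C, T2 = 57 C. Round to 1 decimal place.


Q = m_dot * Cp * (T2 - T1)
Q = 31 * 4.1 * (57 - 20)
Q = 31 * 4.1 * 37
Q = 4702.7 kJ/hr


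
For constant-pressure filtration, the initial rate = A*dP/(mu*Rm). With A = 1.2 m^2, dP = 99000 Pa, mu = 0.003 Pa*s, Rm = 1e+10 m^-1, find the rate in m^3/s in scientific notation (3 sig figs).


rate = A * dP / (mu * Rm)
rate = 1.2 * 99000 / (0.003 * 1e+10)
rate = 118800.0 / 3.000e+07
rate = 3.96e-03 m^3/s


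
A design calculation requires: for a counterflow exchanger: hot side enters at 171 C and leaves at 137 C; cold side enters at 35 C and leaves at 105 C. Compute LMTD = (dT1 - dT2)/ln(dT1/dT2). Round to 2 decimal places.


dT1 = Th_in - Tc_out = 171 - 105 = 66
dT2 = Th_out - Tc_in = 137 - 35 = 102
LMTD = (dT1 - dT2) / ln(dT1/dT2)
LMTD = (66 - 102) / ln(66/102)
LMTD = 82.70 K


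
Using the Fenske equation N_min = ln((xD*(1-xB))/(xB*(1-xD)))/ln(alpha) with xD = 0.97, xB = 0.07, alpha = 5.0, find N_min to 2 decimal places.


N_min = ln((xD*(1-xB))/(xB*(1-xD))) / ln(alpha)
Numerator inside ln: 0.9021 / 0.0021 = 429.571429
ln(429.571429) = 6.062788
ln(alpha) = ln(5.0) = 1.609438
N_min = 6.062788 / 1.609438 = 3.77


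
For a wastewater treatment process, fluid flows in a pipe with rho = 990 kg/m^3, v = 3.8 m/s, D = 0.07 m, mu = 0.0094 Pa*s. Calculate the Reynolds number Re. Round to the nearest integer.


Re = rho * v * D / mu
Re = 990 * 3.8 * 0.07 / 0.0094
Re = 263.34 / 0.0094
Re = 28015


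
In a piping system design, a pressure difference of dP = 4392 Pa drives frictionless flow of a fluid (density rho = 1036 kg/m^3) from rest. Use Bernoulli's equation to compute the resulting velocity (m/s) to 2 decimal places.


v = sqrt(2*dP/rho)
v = sqrt(2*4392/1036)
v = sqrt(8.478764)
v = 2.91 m/s


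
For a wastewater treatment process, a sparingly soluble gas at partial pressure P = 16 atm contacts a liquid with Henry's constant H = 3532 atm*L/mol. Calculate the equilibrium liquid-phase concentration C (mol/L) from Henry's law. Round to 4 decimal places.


C = P / H
C = 16 / 3532
C = 0.0045 mol/L


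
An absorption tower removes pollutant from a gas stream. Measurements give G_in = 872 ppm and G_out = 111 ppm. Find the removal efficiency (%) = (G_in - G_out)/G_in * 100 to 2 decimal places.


Efficiency = (G_in - G_out) / G_in * 100%
Efficiency = (872 - 111) / 872 * 100
Efficiency = 761 / 872 * 100
Efficiency = 87.27%


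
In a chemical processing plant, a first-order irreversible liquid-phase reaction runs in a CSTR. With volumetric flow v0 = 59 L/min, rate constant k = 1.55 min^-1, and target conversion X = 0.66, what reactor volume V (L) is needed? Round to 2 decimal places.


V = v0 * X / (k * (1 - X))
V = 59 * 0.66 / (1.55 * (1 - 0.66))
V = 38.94 / (1.55 * 0.34)
V = 38.94 / 0.527
V = 73.89 L


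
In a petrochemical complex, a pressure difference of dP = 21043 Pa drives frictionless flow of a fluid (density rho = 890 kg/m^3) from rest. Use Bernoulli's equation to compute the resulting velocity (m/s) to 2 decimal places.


v = sqrt(2*dP/rho)
v = sqrt(2*21043/890)
v = sqrt(47.28764)
v = 6.88 m/s


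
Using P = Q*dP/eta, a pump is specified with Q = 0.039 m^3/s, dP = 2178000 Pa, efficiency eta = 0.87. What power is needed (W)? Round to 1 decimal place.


P = Q * dP / eta
P = 0.039 * 2178000 / 0.87
P = 84942.0 / 0.87
P = 97634.5 W


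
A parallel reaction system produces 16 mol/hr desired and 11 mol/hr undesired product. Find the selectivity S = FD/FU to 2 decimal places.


S = desired product rate / undesired product rate
S = 16 / 11
S = 1.45


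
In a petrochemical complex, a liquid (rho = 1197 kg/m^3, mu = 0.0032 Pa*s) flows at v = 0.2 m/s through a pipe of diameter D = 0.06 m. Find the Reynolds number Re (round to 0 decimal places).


Re = rho * v * D / mu
Re = 1197 * 0.2 * 0.06 / 0.0032
Re = 14.364 / 0.0032
Re = 4489


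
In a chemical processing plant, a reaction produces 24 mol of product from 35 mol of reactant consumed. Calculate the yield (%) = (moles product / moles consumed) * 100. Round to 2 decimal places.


Yield = (moles product / moles consumed) * 100%
Yield = (24 / 35) * 100
Yield = 0.6857 * 100
Yield = 68.57%


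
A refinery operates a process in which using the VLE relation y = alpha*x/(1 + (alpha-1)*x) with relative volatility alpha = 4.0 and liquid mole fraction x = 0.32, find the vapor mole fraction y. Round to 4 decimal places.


y = alpha*x / (1 + (alpha-1)*x)
y = 4.0*0.32 / (1 + (4.0-1)*0.32)
y = 1.28 / (1 + 0.96)
y = 1.28 / 1.96
y = 0.6531


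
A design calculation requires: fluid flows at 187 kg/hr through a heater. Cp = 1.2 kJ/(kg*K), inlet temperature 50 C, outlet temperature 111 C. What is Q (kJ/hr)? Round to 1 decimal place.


Q = m_dot * Cp * (T2 - T1)
Q = 187 * 1.2 * (111 - 50)
Q = 187 * 1.2 * 61
Q = 13688.4 kJ/hr


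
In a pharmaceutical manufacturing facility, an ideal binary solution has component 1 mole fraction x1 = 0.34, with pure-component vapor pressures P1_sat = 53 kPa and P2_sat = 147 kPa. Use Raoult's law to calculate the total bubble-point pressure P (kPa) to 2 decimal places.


P = x1*P1_sat + x2*P2_sat
x2 = 1 - x1 = 1 - 0.34 = 0.66
P = 0.34*53 + 0.66*147
P = 18.02 + 97.02
P = 115.04 kPa


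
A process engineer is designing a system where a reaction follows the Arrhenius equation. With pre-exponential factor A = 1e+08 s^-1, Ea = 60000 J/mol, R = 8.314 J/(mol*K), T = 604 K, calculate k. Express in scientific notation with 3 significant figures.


k = A * exp(-Ea/(R*T))
k = 1e+08 * exp(-60000 / (8.314 * 604))
k = 1e+08 * exp(-11.94825)
k = 6.47e+02


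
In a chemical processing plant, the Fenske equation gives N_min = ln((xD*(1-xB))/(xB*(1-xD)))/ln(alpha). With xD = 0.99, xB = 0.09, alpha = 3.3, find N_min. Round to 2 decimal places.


N_min = ln((xD*(1-xB))/(xB*(1-xD))) / ln(alpha)
Numerator inside ln: 0.9009 / 0.0009 = 1001.0
ln(1001.0) = 6.908755
ln(alpha) = ln(3.3) = 1.193922
N_min = 6.908755 / 1.193922 = 5.79


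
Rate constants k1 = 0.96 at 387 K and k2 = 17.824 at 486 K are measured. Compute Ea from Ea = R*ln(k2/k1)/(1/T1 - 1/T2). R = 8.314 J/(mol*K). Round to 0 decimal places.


Ea = R * ln(k2/k1) / (1/T1 - 1/T2)
ln(k2/k1) = ln(17.824/0.96) = 2.9213679
1/T1 - 1/T2 = 1/387 - 1/486 = 0.000526366159
Ea = 8.314 * 2.9213679 / 0.000526366159
Ea = 46143 J/mol


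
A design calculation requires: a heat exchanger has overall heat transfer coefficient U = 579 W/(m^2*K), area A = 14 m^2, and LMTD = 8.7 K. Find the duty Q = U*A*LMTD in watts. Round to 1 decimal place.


Q = U * A * LMTD
Q = 579 * 14 * 8.7
Q = 70522.2 W


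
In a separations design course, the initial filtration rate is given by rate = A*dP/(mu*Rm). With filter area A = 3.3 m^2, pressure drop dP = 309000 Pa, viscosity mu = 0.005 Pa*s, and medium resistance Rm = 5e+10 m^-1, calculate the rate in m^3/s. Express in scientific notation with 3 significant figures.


rate = A * dP / (mu * Rm)
rate = 3.3 * 309000 / (0.005 * 5e+10)
rate = 1019700.0 / 2.500e+08
rate = 4.08e-03 m^3/s


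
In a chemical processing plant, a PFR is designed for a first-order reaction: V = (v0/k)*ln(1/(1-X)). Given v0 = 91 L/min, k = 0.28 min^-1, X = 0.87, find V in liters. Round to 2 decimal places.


V = (v0/k) * ln(1/(1-X))
V = (91/0.28) * ln(1/(1-0.87))
V = 325.0 * ln(7.692308)
V = 325.0 * 2.040221
V = 663.07 L


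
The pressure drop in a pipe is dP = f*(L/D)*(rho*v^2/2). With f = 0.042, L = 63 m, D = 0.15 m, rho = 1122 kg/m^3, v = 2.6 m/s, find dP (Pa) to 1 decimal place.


dP = f * (L/D) * (rho*v^2/2)
dP = 0.042 * (63/0.15) * (1122*2.6^2/2)
L/D = 420.0
rho*v^2/2 = 1122*6.76/2 = 3792.36
dP = 0.042 * 420.0 * 3792.36
dP = 66897.2 Pa


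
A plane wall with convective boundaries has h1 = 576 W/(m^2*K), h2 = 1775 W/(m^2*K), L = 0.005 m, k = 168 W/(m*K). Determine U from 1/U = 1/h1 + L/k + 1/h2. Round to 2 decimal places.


1/U = 1/h1 + L/k + 1/h2
1/U = 1/576 + 0.005/168 + 1/1775
1/U = 0.0017361111 + 2.97619e-05 + 0.0005633803
1/U = 0.0023292533
U = 429.32 W/(m^2*K)


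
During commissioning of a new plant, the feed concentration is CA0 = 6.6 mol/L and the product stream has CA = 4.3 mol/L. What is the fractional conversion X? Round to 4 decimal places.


X = (CA0 - CA) / CA0
X = (6.6 - 4.3) / 6.6
X = 2.3 / 6.6
X = 0.3485


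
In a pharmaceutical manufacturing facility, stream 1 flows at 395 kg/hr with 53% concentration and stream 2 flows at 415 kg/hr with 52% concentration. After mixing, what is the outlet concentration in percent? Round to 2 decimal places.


Mass balance on solute: F1*x1 + F2*x2 = F3*x3
F3 = F1 + F2 = 395 + 415 = 810 kg/hr
x3 = (F1*x1 + F2*x2)/F3
x3 = (395*0.53 + 415*0.52) / 810
x3 = 52.49%


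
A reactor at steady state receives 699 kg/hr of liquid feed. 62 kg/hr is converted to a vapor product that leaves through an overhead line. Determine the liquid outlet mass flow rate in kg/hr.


Steady-state mass balance on the main outlet: F_out = F_in - F_removed
F_out = 699 - 62
F_out = 637 kg/hr


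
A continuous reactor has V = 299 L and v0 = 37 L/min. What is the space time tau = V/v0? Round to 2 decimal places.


tau = V / v0
tau = 299 / 37
tau = 8.08 min


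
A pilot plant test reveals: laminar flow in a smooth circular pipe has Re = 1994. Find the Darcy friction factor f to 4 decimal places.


f = 64 / Re
f = 64 / 1994
f = 0.0321


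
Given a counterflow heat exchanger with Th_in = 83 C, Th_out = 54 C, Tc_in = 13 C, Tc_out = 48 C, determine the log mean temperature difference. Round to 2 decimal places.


dT1 = Th_in - Tc_out = 83 - 48 = 35
dT2 = Th_out - Tc_in = 54 - 13 = 41
LMTD = (dT1 - dT2) / ln(dT1/dT2)
LMTD = (35 - 41) / ln(35/41)
LMTD = 37.92 K


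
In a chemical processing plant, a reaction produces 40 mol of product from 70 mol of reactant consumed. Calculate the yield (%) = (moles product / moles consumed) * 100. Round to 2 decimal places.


Yield = (moles product / moles consumed) * 100%
Yield = (40 / 70) * 100
Yield = 0.5714 * 100
Yield = 57.14%


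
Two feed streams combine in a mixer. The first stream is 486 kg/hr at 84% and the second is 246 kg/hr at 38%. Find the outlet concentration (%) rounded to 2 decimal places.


Mass balance on solute: F1*x1 + F2*x2 = F3*x3
F3 = F1 + F2 = 486 + 246 = 732 kg/hr
x3 = (F1*x1 + F2*x2)/F3
x3 = (486*0.84 + 246*0.38) / 732
x3 = 68.54%


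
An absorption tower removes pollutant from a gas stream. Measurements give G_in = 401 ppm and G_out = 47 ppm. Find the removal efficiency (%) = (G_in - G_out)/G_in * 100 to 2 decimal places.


Efficiency = (G_in - G_out) / G_in * 100%
Efficiency = (401 - 47) / 401 * 100
Efficiency = 354 / 401 * 100
Efficiency = 88.28%


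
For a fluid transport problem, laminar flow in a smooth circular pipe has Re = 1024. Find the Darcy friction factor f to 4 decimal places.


f = 64 / Re
f = 64 / 1024
f = 0.0625


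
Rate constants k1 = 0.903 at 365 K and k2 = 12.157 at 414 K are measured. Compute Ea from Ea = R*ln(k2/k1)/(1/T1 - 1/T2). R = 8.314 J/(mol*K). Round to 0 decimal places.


Ea = R * ln(k2/k1) / (1/T1 - 1/T2)
ln(k2/k1) = ln(12.157/0.903) = 2.5999379
1/T1 - 1/T2 = 1/365 - 1/414 = 0.00032426709
Ea = 8.314 * 2.5999379 / 0.00032426709
Ea = 66661 J/mol


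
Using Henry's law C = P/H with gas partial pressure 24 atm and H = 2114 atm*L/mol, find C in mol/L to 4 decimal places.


C = P / H
C = 24 / 2114
C = 0.0114 mol/L


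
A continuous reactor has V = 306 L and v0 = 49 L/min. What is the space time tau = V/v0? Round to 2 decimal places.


tau = V / v0
tau = 306 / 49
tau = 6.24 min


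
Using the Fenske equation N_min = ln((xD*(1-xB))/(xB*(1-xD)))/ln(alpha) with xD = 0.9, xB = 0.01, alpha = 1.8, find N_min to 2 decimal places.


N_min = ln((xD*(1-xB))/(xB*(1-xD))) / ln(alpha)
Numerator inside ln: 0.891 / 0.001 = 891.0
ln(891.0) = 6.792344
ln(alpha) = ln(1.8) = 0.587787
N_min = 6.792344 / 0.587787 = 11.56


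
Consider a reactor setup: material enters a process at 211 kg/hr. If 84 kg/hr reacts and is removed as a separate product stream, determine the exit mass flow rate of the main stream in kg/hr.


Steady-state mass balance on the main outlet: F_out = F_in - F_removed
F_out = 211 - 84
F_out = 127 kg/hr


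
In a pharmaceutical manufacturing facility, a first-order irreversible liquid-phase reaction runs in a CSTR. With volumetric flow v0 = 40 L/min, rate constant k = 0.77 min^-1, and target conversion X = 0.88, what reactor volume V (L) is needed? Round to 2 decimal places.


V = v0 * X / (k * (1 - X))
V = 40 * 0.88 / (0.77 * (1 - 0.88))
V = 35.2 / (0.77 * 0.12)
V = 35.2 / 0.0924
V = 380.95 L


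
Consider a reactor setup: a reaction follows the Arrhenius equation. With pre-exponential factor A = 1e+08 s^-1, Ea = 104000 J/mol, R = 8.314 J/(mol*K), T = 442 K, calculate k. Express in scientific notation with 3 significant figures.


k = A * exp(-Ea/(R*T))
k = 1e+08 * exp(-104000 / (8.314 * 442))
k = 1e+08 * exp(-28.300952)
k = 5.12e-05


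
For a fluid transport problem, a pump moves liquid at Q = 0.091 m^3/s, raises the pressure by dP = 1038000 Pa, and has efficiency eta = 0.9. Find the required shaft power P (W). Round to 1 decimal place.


P = Q * dP / eta
P = 0.091 * 1038000 / 0.9
P = 94458.0 / 0.9
P = 104953.3 W


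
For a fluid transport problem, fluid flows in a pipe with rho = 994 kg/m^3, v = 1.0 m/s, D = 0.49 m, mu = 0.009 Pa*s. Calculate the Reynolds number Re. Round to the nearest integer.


Re = rho * v * D / mu
Re = 994 * 1.0 * 0.49 / 0.009
Re = 487.06 / 0.009
Re = 54118


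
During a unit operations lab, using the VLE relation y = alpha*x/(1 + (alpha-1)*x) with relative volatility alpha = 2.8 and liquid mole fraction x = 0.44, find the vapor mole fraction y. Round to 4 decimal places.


y = alpha*x / (1 + (alpha-1)*x)
y = 2.8*0.44 / (1 + (2.8-1)*0.44)
y = 1.232 / (1 + 0.792)
y = 1.232 / 1.792
y = 0.6875


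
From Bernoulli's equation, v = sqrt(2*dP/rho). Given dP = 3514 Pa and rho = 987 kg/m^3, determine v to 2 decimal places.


v = sqrt(2*dP/rho)
v = sqrt(2*3514/987)
v = sqrt(7.120567)
v = 2.67 m/s


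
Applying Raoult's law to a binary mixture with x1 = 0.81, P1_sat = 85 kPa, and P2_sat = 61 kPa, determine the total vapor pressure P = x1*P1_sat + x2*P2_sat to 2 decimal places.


P = x1*P1_sat + x2*P2_sat
x2 = 1 - x1 = 1 - 0.81 = 0.19
P = 0.81*85 + 0.19*61
P = 68.85 + 11.59
P = 80.44 kPa


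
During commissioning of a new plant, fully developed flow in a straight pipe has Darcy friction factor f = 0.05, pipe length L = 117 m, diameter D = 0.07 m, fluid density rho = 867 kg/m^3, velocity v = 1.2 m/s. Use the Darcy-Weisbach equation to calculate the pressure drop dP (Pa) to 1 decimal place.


dP = f * (L/D) * (rho*v^2/2)
dP = 0.05 * (117/0.07) * (867*1.2^2/2)
L/D = 1671.42857143
rho*v^2/2 = 867*1.44/2 = 624.24
dP = 0.05 * 1671.42857143 * 624.24
dP = 52168.6 Pa


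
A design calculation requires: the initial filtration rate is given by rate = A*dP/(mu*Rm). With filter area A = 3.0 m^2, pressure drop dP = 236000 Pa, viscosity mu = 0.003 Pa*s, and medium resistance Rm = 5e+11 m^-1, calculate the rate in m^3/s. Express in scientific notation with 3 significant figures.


rate = A * dP / (mu * Rm)
rate = 3.0 * 236000 / (0.003 * 5e+11)
rate = 708000.0 / 1.500e+09
rate = 4.72e-04 m^3/s


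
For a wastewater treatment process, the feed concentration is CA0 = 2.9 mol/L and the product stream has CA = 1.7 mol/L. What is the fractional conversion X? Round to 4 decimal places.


X = (CA0 - CA) / CA0
X = (2.9 - 1.7) / 2.9
X = 1.2 / 2.9
X = 0.4138


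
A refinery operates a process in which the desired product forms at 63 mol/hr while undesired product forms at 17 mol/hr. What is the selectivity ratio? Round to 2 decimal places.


S = desired product rate / undesired product rate
S = 63 / 17
S = 3.71


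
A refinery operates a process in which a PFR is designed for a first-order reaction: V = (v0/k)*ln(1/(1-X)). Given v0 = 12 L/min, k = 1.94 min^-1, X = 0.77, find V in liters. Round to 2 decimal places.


V = (v0/k) * ln(1/(1-X))
V = (12/1.94) * ln(1/(1-0.77))
V = 6.185567 * ln(4.347826)
V = 6.185567 * 1.469676
V = 9.09 L


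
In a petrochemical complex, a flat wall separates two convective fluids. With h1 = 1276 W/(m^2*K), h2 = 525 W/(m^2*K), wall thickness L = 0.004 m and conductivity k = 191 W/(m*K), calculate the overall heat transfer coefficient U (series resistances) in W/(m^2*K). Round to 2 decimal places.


1/U = 1/h1 + L/k + 1/h2
1/U = 1/1276 + 0.004/191 + 1/525
1/U = 0.0007836991 + 2.09424e-05 + 0.0019047619
1/U = 0.0027094034
U = 369.08 W/(m^2*K)


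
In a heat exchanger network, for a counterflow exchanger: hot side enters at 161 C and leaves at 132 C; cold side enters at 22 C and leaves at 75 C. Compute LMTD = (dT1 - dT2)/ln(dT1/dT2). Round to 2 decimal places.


dT1 = Th_in - Tc_out = 161 - 75 = 86
dT2 = Th_out - Tc_in = 132 - 22 = 110
LMTD = (dT1 - dT2) / ln(dT1/dT2)
LMTD = (86 - 110) / ln(86/110)
LMTD = 97.51 K


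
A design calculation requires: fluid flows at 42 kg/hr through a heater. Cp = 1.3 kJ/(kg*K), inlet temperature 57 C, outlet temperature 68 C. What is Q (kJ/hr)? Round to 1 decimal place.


Q = m_dot * Cp * (T2 - T1)
Q = 42 * 1.3 * (68 - 57)
Q = 42 * 1.3 * 11
Q = 600.6 kJ/hr


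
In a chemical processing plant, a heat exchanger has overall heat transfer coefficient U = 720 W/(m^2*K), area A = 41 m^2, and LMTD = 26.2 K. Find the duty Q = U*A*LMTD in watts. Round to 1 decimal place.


Q = U * A * LMTD
Q = 720 * 41 * 26.2
Q = 773424.0 W


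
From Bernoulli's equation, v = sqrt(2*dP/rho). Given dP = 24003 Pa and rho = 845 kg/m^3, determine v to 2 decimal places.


v = sqrt(2*dP/rho)
v = sqrt(2*24003/845)
v = sqrt(56.811834)
v = 7.54 m/s


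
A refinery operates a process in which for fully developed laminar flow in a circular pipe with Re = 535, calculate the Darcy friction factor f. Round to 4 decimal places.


f = 64 / Re
f = 64 / 535
f = 0.1196


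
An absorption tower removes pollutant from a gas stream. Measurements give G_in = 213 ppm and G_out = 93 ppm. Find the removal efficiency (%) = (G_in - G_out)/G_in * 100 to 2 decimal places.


Efficiency = (G_in - G_out) / G_in * 100%
Efficiency = (213 - 93) / 213 * 100
Efficiency = 120 / 213 * 100
Efficiency = 56.34%


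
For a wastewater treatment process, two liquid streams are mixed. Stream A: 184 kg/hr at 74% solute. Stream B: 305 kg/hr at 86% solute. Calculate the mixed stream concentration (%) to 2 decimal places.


Mass balance on solute: F1*x1 + F2*x2 = F3*x3
F3 = F1 + F2 = 184 + 305 = 489 kg/hr
x3 = (F1*x1 + F2*x2)/F3
x3 = (184*0.74 + 305*0.86) / 489
x3 = 81.48%


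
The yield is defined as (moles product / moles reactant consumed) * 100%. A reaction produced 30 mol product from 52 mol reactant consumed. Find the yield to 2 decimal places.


Yield = (moles product / moles consumed) * 100%
Yield = (30 / 52) * 100
Yield = 0.5769 * 100
Yield = 57.69%
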